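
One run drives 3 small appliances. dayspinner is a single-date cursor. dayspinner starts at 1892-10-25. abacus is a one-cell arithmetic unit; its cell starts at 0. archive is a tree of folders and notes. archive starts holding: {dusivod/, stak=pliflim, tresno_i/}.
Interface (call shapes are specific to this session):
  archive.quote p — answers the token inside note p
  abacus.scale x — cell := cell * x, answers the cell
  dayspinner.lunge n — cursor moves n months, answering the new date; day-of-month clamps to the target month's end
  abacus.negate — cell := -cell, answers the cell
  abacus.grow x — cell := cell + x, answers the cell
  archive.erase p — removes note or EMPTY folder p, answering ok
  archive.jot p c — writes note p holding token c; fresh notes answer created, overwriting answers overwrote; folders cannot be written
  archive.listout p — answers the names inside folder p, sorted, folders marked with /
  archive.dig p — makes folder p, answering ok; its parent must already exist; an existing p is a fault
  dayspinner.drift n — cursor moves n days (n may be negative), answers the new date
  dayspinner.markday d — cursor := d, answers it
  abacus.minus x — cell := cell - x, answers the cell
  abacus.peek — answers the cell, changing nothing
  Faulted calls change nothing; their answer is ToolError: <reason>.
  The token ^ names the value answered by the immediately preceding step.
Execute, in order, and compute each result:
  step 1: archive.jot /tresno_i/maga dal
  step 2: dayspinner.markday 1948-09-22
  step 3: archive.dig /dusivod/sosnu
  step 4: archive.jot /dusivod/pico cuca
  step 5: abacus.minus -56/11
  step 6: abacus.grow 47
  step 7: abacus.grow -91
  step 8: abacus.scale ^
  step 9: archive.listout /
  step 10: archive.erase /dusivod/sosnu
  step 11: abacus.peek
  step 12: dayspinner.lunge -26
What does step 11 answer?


==> jot(/tresno_i/maga, dal)
<== created
==> markday(1948-09-22)
<== 1948-09-22
==> dig(/dusivod/sosnu)
<== ok
==> jot(/dusivod/pico, cuca)
<== created
==> minus(-56/11)
<== 56/11
==> grow(47)
<== 573/11
==> grow(-91)
<== -428/11
==> scale(^)
<== 183184/121
==> listout(/)
<== [dusivod/, stak, tresno_i/]
==> erase(/dusivod/sosnu)
<== ok
==> peek()
<== 183184/121
==> lunge(-26)
<== 1946-07-22

Answer: 183184/121


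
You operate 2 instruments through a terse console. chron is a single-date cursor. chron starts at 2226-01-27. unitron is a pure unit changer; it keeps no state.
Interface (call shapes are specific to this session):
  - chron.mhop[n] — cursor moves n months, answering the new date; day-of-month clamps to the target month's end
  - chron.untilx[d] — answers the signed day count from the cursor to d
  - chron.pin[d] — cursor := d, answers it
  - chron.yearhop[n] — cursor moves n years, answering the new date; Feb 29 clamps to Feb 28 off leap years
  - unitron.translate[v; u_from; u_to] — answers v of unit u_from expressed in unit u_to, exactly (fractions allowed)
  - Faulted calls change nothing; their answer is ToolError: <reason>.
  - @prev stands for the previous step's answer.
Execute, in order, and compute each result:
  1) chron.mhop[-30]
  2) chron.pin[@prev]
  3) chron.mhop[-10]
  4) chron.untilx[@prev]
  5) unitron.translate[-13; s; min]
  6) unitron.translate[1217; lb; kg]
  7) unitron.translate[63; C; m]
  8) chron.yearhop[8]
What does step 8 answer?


Answer: 2230-09-27

Derivation:
$ mhop n: -30
[out] 2223-07-27
$ pin d: @prev
[out] 2223-07-27
$ mhop n: -10
[out] 2222-09-27
$ untilx d: @prev
[out] 0
$ translate v: -13 u_from: s u_to: min
[out] -13/60
$ translate v: 1217 u_from: lb u_to: kg
[out] 55202191429/100000000
$ translate v: 63 u_from: C u_to: m
[out] ToolError: incompatible units
$ yearhop n: 8
[out] 2230-09-27


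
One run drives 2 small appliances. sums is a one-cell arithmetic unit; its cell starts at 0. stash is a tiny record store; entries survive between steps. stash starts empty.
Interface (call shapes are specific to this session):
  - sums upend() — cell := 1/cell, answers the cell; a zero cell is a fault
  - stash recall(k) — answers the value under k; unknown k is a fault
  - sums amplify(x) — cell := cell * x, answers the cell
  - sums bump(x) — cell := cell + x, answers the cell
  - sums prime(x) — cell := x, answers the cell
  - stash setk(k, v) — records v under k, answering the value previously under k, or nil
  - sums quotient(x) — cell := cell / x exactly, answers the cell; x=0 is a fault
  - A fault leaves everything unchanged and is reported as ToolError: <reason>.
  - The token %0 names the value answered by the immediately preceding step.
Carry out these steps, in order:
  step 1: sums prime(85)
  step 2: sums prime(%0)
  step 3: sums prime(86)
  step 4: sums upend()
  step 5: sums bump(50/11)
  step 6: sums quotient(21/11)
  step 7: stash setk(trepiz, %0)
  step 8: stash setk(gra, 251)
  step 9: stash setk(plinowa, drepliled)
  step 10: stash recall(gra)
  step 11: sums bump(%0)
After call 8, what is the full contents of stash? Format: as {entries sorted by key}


Answer: {gra=251, trepiz=1437/602}

Derivation:
[in] sums prime x: 85
:: 85
[in] sums prime x: %0
:: 85
[in] sums prime x: 86
:: 86
[in] sums upend
:: 1/86
[in] sums bump x: 50/11
:: 4311/946
[in] sums quotient x: 21/11
:: 1437/602
[in] stash setk k: trepiz v: %0
:: nil
[in] stash setk k: gra v: 251
:: nil
[in] stash setk k: plinowa v: drepliled
:: nil
[in] stash recall k: gra
:: 251
[in] sums bump x: %0
:: 152539/602


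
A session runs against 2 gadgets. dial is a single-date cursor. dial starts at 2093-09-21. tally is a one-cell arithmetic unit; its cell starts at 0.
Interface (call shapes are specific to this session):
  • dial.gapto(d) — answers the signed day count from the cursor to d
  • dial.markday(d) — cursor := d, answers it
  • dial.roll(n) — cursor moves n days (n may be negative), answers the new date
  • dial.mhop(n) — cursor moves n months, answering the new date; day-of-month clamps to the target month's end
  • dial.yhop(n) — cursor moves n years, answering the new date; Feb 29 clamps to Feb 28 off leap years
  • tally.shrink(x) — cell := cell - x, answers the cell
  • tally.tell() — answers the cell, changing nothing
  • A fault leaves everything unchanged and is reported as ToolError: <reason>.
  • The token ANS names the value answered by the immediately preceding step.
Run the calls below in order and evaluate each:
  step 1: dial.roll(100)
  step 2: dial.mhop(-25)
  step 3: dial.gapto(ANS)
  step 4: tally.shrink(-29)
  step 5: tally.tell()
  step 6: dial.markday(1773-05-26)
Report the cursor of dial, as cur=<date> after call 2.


Answer: cur=2091-11-30

Derivation:
Calling dial.roll passing n='100', and observe 2093-12-30.
I try dial.mhop passing n='-25', → 2091-11-30.
I run dial.gapto passing d='ANS', giving 0.
I run tally.shrink passing x='-29', — result: 29.
I invoke tally.tell, giving 29.
Then dial.markday passing d='1773-05-26', which returns 1773-05-26.


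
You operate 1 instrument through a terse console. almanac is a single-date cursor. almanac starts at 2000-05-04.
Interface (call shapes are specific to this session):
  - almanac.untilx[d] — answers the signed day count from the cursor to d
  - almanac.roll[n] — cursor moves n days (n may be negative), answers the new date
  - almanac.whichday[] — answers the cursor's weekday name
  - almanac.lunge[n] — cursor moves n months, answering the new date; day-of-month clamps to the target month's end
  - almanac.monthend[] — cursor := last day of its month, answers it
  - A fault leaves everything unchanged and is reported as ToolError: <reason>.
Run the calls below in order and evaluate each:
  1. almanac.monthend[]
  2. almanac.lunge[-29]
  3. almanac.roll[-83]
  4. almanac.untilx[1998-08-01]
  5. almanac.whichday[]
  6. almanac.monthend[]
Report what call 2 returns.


Answer: 1997-12-31

Derivation:
% monthend() => 2000-05-31
% lunge(n→-29) => 1997-12-31
% roll(n→-83) => 1997-10-09
% untilx(d→1998-08-01) => 296
% whichday() => Thursday
% monthend() => 1997-10-31


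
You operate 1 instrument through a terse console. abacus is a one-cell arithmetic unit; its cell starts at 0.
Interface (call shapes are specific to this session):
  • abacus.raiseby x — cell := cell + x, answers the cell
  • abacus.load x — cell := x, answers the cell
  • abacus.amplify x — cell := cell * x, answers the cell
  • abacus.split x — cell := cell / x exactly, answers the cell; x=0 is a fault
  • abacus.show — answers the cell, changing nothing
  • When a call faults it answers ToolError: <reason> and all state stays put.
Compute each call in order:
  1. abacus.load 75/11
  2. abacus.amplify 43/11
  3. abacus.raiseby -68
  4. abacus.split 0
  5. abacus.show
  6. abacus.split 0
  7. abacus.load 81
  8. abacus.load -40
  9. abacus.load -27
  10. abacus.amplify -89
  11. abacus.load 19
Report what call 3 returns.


Then abacus.load on 75/11, → 75/11.
Next I call abacus.amplify on 43/11, — result: 3225/121.
Then abacus.raiseby on -68, → -5003/121.
I invoke abacus.split on 0, — result: ToolError: division by zero.
Using abacus.show(), and see -5003/121.
I use abacus.split on 0, yielding ToolError: division by zero.
Then abacus.load on 81, → 81.
Invoking abacus.load on -40: -40.
I invoke abacus.load on -27, and see -27.
I call abacus.amplify on -89, which returns 2403.
I invoke abacus.load on 19, which returns 19.

Answer: -5003/121


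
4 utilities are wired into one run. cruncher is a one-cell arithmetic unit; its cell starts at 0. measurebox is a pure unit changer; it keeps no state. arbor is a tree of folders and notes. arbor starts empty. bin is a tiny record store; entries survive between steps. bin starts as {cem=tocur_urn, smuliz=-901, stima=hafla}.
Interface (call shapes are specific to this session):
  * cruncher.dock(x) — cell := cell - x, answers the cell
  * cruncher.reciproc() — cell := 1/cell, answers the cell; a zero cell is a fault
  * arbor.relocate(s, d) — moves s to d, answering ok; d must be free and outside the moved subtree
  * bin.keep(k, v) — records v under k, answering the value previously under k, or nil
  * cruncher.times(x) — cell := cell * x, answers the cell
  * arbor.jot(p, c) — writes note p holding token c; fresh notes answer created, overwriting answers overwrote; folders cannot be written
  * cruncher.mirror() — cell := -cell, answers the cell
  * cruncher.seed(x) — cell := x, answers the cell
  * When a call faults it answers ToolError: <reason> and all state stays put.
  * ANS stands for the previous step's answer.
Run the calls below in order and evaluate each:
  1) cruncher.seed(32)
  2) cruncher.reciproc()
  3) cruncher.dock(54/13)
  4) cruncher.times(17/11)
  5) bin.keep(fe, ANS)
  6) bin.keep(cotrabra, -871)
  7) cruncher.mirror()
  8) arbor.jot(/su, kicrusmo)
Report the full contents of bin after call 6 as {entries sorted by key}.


-> seed(x='32')
<- 32
-> reciproc()
<- 1/32
-> dock(x='54/13')
<- -1715/416
-> times(x='17/11')
<- -29155/4576
-> keep(k='fe', v='ANS')
<- nil
-> keep(k='cotrabra', v='-871')
<- nil
-> mirror()
<- 29155/4576
-> jot(p='/su', c='kicrusmo')
<- created

Answer: {cem=tocur_urn, cotrabra=-871, fe=-29155/4576, smuliz=-901, stima=hafla}


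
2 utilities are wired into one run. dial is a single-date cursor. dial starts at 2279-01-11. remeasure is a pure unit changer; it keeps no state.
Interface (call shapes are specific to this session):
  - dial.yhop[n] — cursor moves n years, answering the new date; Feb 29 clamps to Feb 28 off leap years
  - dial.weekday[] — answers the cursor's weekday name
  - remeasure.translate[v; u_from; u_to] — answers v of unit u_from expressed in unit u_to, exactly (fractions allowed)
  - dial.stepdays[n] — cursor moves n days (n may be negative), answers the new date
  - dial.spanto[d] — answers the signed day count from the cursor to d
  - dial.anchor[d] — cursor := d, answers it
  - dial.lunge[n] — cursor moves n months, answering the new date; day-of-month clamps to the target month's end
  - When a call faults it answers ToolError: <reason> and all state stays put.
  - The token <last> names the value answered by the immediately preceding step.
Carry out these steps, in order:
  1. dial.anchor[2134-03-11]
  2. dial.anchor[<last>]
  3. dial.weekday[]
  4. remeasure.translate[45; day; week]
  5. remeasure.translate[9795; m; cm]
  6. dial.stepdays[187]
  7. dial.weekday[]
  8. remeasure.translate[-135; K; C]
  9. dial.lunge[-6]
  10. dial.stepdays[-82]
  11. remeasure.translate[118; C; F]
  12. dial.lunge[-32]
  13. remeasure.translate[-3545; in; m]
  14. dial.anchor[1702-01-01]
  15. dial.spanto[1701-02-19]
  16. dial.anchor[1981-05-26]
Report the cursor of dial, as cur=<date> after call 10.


Answer: cur=2133-12-22

Derivation:
Do: dial.anchor[d: 2134-03-11]
See: 2134-03-11
Do: dial.anchor[d: <last>]
See: 2134-03-11
Do: dial.weekday[]
See: Thursday
Do: remeasure.translate[v: 45; u_from: day; u_to: week]
See: 45/7
Do: remeasure.translate[v: 9795; u_from: m; u_to: cm]
See: 979500
Do: dial.stepdays[n: 187]
See: 2134-09-14
Do: dial.weekday[]
See: Tuesday
Do: remeasure.translate[v: -135; u_from: K; u_to: C]
See: -8163/20
Do: dial.lunge[n: -6]
See: 2134-03-14
Do: dial.stepdays[n: -82]
See: 2133-12-22
Do: remeasure.translate[v: 118; u_from: C; u_to: F]
See: 1222/5
Do: dial.lunge[n: -32]
See: 2131-04-22
Do: remeasure.translate[v: -3545; u_from: in; u_to: m]
See: -90043/1000
Do: dial.anchor[d: 1702-01-01]
See: 1702-01-01
Do: dial.spanto[d: 1701-02-19]
See: -316
Do: dial.anchor[d: 1981-05-26]
See: 1981-05-26


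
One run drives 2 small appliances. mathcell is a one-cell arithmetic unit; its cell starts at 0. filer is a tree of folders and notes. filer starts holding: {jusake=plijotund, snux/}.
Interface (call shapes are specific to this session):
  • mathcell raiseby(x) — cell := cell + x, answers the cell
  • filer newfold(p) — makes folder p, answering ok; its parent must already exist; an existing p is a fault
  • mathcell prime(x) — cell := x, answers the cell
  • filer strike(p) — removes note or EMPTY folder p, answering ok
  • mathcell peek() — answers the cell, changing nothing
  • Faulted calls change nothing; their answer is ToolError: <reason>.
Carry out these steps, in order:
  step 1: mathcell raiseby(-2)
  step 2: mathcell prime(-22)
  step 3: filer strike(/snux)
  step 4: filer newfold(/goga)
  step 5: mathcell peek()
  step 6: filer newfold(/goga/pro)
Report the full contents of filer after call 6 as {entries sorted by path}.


Answer: {goga/, goga/pro/, jusake=plijotund}

Derivation:
I run mathcell raiseby on -2, and observe -2.
I invoke mathcell prime on -22, and observe -22.
I use filer strike on /snux, and get ok.
I call filer newfold on /goga, and observe ok.
Calling mathcell peek(), → -22.
Invoking filer newfold on /goga/pro, — result: ok.


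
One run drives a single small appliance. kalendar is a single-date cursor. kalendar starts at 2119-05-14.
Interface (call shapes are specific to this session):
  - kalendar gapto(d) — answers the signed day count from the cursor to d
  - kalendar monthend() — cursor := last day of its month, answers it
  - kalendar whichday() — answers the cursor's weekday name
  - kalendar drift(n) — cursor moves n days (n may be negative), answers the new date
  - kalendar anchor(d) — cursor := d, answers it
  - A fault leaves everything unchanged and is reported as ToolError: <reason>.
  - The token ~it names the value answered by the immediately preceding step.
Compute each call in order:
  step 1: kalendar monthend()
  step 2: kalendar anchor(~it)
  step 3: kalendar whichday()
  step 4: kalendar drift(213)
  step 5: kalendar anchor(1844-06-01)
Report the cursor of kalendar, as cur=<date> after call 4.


% 1. kalendar monthend() -> 2119-05-31
% 2. kalendar anchor(d→~it) -> 2119-05-31
% 3. kalendar whichday() -> Wednesday
% 4. kalendar drift(n→213) -> 2119-12-30
% 5. kalendar anchor(d→1844-06-01) -> 1844-06-01

Answer: cur=2119-12-30


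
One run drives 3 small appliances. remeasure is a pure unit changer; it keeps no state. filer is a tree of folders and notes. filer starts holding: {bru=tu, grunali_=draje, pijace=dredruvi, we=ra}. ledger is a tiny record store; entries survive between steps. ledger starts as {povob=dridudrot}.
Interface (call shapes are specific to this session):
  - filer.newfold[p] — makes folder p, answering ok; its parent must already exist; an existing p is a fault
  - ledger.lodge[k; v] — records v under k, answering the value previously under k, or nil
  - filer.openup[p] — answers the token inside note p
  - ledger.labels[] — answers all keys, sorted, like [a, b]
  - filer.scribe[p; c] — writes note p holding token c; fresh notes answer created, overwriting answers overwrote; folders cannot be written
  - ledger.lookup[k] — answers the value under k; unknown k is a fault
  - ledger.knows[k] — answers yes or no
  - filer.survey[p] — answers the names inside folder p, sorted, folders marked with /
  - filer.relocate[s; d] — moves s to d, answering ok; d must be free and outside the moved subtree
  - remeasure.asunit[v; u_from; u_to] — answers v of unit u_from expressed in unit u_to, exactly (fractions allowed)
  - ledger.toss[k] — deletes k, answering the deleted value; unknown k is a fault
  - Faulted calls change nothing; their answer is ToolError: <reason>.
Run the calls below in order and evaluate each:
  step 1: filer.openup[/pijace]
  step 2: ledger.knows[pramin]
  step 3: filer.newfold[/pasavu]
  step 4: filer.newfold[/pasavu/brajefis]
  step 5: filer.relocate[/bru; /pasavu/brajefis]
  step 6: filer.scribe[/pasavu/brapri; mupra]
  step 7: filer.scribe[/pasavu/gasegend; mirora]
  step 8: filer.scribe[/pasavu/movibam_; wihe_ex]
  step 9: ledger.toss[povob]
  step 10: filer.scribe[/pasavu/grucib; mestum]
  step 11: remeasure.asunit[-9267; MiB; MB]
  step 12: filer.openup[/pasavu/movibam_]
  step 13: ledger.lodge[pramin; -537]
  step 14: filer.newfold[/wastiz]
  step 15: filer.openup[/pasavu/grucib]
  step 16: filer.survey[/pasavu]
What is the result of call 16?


Answer: [brajefis/, brapri, gasegend, grucib, movibam_]

Derivation:
$ filer.openup p: /pijace
:: dredruvi
$ ledger.knows k: pramin
:: no
$ filer.newfold p: /pasavu
:: ok
$ filer.newfold p: /pasavu/brajefis
:: ok
$ filer.relocate s: /bru d: /pasavu/brajefis
:: ToolError: exists
$ filer.scribe p: /pasavu/brapri c: mupra
:: created
$ filer.scribe p: /pasavu/gasegend c: mirora
:: created
$ filer.scribe p: /pasavu/movibam_ c: wihe_ex
:: created
$ ledger.toss k: povob
:: dridudrot
$ filer.scribe p: /pasavu/grucib c: mestum
:: created
$ remeasure.asunit v: -9267 u_from: MiB u_to: MB
:: -151830528/15625
$ filer.openup p: /pasavu/movibam_
:: wihe_ex
$ ledger.lodge k: pramin v: -537
:: nil
$ filer.newfold p: /wastiz
:: ok
$ filer.openup p: /pasavu/grucib
:: mestum
$ filer.survey p: /pasavu
:: [brajefis/, brapri, gasegend, grucib, movibam_]


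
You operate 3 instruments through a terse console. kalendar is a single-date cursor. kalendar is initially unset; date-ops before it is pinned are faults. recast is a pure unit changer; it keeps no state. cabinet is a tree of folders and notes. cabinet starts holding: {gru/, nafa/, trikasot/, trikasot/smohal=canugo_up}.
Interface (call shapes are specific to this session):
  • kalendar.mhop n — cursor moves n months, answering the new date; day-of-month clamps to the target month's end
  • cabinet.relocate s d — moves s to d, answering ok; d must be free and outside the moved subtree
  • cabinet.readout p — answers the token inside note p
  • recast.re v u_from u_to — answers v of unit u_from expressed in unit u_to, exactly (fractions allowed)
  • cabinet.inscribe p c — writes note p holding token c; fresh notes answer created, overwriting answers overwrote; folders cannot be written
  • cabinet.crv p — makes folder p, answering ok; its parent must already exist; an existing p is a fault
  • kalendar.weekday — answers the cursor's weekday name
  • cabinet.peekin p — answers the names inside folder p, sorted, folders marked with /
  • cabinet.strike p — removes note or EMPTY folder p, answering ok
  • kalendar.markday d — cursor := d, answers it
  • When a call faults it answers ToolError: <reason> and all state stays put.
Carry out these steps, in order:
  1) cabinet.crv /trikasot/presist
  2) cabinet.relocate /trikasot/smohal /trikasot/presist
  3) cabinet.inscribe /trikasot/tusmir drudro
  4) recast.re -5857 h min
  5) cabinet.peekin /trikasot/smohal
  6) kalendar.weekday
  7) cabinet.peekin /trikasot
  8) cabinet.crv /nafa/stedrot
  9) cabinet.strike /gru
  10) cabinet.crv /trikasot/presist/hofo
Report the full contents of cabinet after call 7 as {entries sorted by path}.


I call cabinet.crv on /trikasot/presist, → ok.
Next I call cabinet.relocate on /trikasot/smohal, /trikasot/presist, and observe ToolError: exists.
Calling cabinet.inscribe on /trikasot/tusmir, drudro: created.
Calling recast.re on -5857, h, min, which returns -351420.
Calling cabinet.peekin on /trikasot/smohal, and get ToolError: not a directory.
Calling kalendar.weekday(), which returns ToolError: no date set.
Now I run cabinet.peekin on /trikasot, and observe [presist/, smohal, tusmir].
Now I run cabinet.crv on /nafa/stedrot, and get ok.
I invoke cabinet.strike on /gru, yielding ok.
Using cabinet.crv on /trikasot/presist/hofo, and see ok.

Answer: {gru/, nafa/, trikasot/, trikasot/presist/, trikasot/smohal=canugo_up, trikasot/tusmir=drudro}


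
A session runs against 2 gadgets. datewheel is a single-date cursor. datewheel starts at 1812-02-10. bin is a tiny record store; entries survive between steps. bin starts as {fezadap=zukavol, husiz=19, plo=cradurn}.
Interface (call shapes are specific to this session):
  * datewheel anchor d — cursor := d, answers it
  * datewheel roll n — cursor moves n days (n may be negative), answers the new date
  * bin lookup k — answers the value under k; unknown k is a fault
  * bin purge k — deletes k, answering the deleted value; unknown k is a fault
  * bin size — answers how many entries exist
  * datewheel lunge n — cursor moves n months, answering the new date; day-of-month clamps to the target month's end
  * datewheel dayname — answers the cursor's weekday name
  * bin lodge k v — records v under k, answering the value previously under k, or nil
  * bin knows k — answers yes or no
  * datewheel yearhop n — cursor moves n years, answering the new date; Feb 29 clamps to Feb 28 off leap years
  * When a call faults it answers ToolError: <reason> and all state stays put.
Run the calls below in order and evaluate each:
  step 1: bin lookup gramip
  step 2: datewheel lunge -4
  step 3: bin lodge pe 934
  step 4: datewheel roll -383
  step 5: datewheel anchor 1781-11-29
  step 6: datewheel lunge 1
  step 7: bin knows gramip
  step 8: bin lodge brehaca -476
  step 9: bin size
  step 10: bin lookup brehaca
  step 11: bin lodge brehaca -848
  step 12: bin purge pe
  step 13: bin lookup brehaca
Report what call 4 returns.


Answer: 1810-09-22

Derivation:
Do: bin lookup[k→gramip]
See: ToolError: no such key gramip
Do: datewheel lunge[n→-4]
See: 1811-10-10
Do: bin lodge[k→pe; v→934]
See: nil
Do: datewheel roll[n→-383]
See: 1810-09-22
Do: datewheel anchor[d→1781-11-29]
See: 1781-11-29
Do: datewheel lunge[n→1]
See: 1781-12-29
Do: bin knows[k→gramip]
See: no
Do: bin lodge[k→brehaca; v→-476]
See: nil
Do: bin size[]
See: 5
Do: bin lookup[k→brehaca]
See: -476
Do: bin lodge[k→brehaca; v→-848]
See: -476
Do: bin purge[k→pe]
See: 934
Do: bin lookup[k→brehaca]
See: -848


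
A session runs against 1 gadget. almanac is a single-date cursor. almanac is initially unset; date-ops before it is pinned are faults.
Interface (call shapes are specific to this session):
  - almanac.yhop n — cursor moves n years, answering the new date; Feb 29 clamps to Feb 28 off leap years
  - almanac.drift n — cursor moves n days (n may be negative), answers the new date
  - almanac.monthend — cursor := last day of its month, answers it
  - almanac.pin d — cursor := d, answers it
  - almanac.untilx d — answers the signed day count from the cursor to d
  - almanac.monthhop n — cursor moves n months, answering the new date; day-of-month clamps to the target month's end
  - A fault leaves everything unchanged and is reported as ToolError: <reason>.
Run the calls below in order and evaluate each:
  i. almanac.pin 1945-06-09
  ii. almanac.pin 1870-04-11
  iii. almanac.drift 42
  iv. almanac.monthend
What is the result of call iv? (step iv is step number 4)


Answer: 1870-05-31

Derivation:
% almanac.pin(d=1945-06-09) : 1945-06-09
% almanac.pin(d=1870-04-11) : 1870-04-11
% almanac.drift(n=42) : 1870-05-23
% almanac.monthend() : 1870-05-31


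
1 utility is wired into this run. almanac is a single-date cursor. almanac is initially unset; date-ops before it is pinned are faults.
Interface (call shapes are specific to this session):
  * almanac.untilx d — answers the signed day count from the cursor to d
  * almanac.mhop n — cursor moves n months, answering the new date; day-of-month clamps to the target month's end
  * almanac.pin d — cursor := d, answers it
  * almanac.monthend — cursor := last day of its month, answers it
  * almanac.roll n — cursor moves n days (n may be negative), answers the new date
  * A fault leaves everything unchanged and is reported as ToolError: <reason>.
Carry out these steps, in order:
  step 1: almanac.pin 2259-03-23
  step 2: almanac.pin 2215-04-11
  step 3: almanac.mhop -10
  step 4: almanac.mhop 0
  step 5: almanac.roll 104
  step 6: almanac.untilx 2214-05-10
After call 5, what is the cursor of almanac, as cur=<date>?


Answer: cur=2214-09-23

Derivation:
! pin(d=2259-03-23) => 2259-03-23
! pin(d=2215-04-11) => 2215-04-11
! mhop(n=-10) => 2214-06-11
! mhop(n=0) => 2214-06-11
! roll(n=104) => 2214-09-23
! untilx(d=2214-05-10) => -136


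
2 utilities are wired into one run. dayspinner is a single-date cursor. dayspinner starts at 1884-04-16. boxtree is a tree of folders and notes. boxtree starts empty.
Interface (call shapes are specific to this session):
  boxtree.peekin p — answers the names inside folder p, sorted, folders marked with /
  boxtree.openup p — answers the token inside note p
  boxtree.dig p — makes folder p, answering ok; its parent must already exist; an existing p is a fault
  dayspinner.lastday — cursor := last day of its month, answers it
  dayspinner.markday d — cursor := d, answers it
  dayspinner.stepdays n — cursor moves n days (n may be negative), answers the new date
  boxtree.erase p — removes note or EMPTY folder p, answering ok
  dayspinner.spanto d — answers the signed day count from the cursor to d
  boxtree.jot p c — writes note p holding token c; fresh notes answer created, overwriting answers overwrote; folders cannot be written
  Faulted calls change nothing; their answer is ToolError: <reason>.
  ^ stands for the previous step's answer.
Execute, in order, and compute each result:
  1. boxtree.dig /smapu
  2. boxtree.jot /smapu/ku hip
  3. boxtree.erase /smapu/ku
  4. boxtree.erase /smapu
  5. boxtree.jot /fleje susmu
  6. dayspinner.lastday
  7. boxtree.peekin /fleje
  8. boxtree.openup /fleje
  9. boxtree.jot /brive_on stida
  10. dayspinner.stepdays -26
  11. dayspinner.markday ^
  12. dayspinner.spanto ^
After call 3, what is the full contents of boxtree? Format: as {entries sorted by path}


Answer: {smapu/}

Derivation:
% dig /smapu
[out] ok
% jot /smapu/ku hip
[out] created
% erase /smapu/ku
[out] ok
% erase /smapu
[out] ok
% jot /fleje susmu
[out] created
% lastday
[out] 1884-04-30
% peekin /fleje
[out] ToolError: not a directory
% openup /fleje
[out] susmu
% jot /brive_on stida
[out] created
% stepdays -26
[out] 1884-04-04
% markday ^
[out] 1884-04-04
% spanto ^
[out] 0


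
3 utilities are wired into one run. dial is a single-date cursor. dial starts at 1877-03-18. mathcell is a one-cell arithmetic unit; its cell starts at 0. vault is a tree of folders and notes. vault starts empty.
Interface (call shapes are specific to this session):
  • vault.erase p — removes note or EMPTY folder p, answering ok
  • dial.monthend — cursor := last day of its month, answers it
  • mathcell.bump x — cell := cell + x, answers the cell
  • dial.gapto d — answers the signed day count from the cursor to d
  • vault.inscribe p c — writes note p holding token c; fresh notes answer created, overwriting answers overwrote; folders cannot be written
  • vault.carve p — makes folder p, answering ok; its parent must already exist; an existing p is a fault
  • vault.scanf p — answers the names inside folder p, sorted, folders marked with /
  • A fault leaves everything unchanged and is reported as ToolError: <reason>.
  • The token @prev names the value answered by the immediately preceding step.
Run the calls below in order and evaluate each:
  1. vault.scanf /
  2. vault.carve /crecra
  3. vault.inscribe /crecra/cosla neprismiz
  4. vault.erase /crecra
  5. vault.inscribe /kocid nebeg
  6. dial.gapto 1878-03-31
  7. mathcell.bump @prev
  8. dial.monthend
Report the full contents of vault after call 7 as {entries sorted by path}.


>> vault.scanf(p→/)
<< []
>> vault.carve(p→/crecra)
<< ok
>> vault.inscribe(p→/crecra/cosla, c→neprismiz)
<< created
>> vault.erase(p→/crecra)
<< ToolError: not empty
>> vault.inscribe(p→/kocid, c→nebeg)
<< created
>> dial.gapto(d→1878-03-31)
<< 378
>> mathcell.bump(x→@prev)
<< 378
>> dial.monthend()
<< 1877-03-31

Answer: {crecra/, crecra/cosla=neprismiz, kocid=nebeg}


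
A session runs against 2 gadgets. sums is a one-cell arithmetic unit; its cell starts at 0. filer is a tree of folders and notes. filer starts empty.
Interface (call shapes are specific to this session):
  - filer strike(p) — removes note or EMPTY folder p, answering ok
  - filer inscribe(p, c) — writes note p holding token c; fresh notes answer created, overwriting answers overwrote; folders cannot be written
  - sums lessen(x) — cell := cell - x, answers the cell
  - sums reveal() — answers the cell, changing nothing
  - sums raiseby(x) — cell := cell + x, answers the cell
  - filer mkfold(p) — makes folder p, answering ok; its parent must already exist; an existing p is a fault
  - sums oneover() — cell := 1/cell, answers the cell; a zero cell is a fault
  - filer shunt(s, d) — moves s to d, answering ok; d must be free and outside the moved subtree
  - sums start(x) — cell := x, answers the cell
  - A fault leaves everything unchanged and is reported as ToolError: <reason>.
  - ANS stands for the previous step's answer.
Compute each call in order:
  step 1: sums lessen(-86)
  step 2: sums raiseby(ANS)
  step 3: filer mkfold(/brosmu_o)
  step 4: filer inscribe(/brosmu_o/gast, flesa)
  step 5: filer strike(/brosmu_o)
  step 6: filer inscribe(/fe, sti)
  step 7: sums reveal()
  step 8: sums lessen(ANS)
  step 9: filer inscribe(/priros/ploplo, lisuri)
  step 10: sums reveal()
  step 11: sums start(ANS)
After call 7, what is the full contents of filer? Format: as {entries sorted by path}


Answer: {brosmu_o/, brosmu_o/gast=flesa, fe=sti}

Derivation:
~$ sums lessen x→-86
= 86
~$ sums raiseby x→ANS
= 172
~$ filer mkfold p→/brosmu_o
= ok
~$ filer inscribe p→/brosmu_o/gast c→flesa
= created
~$ filer strike p→/brosmu_o
= ToolError: not empty
~$ filer inscribe p→/fe c→sti
= created
~$ sums reveal
= 172
~$ sums lessen x→ANS
= 0
~$ filer inscribe p→/priros/ploplo c→lisuri
= ToolError: no parent
~$ sums reveal
= 0
~$ sums start x→ANS
= 0


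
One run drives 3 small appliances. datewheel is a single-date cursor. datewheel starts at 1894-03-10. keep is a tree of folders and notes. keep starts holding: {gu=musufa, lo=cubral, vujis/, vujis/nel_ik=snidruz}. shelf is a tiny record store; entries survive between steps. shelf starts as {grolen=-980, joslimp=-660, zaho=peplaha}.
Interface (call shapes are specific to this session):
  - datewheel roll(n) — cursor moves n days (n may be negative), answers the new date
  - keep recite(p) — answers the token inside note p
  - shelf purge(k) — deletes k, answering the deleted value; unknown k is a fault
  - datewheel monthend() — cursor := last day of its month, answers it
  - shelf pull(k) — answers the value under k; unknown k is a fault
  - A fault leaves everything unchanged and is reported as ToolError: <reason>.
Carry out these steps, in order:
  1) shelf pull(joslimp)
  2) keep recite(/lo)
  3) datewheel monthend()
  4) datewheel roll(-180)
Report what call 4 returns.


Answer: 1893-10-02

Derivation:
Do: shelf pull[k→joslimp]
See: -660
Do: keep recite[p→/lo]
See: cubral
Do: datewheel monthend[]
See: 1894-03-31
Do: datewheel roll[n→-180]
See: 1893-10-02


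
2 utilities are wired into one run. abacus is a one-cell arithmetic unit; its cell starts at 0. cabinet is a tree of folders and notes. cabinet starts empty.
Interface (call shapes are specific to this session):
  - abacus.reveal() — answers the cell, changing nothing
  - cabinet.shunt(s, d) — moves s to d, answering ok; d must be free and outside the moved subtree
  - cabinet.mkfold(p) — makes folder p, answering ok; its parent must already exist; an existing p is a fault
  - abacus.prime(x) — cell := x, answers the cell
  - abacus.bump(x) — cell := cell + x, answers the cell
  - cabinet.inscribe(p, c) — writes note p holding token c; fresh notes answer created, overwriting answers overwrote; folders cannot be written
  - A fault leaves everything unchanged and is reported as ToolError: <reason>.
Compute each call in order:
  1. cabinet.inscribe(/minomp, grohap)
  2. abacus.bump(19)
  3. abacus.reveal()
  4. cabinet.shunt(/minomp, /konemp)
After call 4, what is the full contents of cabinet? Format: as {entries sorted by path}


→ cabinet.inscribe(/minomp, grohap)
← created
→ abacus.bump(19)
← 19
→ abacus.reveal()
← 19
→ cabinet.shunt(/minomp, /konemp)
← ok

Answer: {konemp=grohap}


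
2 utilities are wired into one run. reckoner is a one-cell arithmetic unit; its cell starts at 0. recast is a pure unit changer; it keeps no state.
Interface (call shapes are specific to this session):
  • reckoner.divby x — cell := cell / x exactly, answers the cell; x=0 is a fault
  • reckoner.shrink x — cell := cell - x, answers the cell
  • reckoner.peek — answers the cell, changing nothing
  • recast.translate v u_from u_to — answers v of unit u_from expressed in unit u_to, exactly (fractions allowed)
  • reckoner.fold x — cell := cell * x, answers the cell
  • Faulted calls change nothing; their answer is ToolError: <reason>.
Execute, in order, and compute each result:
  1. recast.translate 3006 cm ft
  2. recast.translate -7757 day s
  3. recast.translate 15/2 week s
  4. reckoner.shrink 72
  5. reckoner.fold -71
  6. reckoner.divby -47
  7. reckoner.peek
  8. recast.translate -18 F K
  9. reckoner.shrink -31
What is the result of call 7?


Do: recast.translate[v: 3006; u_from: cm; u_to: ft]
See: 12525/127
Do: recast.translate[v: -7757; u_from: day; u_to: s]
See: -670204800
Do: recast.translate[v: 15/2; u_from: week; u_to: s]
See: 4536000
Do: reckoner.shrink[x: 72]
See: -72
Do: reckoner.fold[x: -71]
See: 5112
Do: reckoner.divby[x: -47]
See: -5112/47
Do: reckoner.peek[]
See: -5112/47
Do: recast.translate[v: -18; u_from: F; u_to: K]
See: 44167/180
Do: reckoner.shrink[x: -31]
See: -3655/47

Answer: -5112/47


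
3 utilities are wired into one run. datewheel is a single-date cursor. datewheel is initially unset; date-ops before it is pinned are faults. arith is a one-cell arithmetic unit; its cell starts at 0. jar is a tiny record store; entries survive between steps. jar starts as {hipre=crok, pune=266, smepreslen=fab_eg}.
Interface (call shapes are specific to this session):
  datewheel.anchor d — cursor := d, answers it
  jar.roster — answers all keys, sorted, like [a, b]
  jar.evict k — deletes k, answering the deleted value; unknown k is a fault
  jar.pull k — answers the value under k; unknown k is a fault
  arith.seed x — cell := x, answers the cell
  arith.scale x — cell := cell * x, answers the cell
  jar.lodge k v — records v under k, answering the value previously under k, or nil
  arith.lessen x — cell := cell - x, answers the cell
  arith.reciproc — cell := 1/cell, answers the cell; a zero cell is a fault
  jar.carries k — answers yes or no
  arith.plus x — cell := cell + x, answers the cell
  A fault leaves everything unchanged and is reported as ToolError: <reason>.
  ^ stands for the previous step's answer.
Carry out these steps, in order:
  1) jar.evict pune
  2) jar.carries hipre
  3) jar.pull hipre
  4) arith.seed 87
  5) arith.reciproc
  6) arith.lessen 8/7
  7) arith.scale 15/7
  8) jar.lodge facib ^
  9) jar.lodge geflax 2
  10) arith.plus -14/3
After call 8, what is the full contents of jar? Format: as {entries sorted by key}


Using evict on k=pune, which returns 266.
I call carries on k=hipre, which returns yes.
Then pull on k=hipre, yielding crok.
I invoke seed on x=87, yielding 87.
I use reciproc, and observe 1/87.
Then lessen on x=8/7, → -689/609.
I try scale on x=15/7, and get -3445/1421.
Invoking lodge on k=facib, v=^, — result: nil.
I try lodge on k=geflax, v=2, and observe nil.
Using plus on x=-14/3, and get -30229/4263.

Answer: {facib=-3445/1421, hipre=crok, smepreslen=fab_eg}


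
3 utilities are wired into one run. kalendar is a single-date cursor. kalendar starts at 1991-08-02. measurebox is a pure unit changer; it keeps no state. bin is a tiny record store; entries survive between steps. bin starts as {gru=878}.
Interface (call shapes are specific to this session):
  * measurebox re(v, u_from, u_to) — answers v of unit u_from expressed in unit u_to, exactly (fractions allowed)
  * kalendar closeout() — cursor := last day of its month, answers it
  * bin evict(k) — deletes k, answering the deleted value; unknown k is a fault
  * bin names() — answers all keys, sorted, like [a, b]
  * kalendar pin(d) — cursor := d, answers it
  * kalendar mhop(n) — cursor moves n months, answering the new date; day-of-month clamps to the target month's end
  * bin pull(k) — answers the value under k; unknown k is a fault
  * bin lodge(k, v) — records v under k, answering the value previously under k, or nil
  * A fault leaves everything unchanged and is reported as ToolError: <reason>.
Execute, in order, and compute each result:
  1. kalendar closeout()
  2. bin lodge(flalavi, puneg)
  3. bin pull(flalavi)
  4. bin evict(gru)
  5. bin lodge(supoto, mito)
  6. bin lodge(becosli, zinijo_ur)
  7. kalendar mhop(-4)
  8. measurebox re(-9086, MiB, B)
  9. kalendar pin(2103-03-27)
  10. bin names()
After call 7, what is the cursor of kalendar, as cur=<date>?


I use kalendar closeout(), — result: 1991-08-31.
Then bin lodge with flalavi, puneg, and see nil.
Calling bin pull with flalavi: puneg.
I try bin evict with gru, which returns 878.
I use bin lodge with supoto, mito, and see nil.
Calling bin lodge with becosli, zinijo_ur, and observe nil.
I run kalendar mhop with -4, and get 1991-04-30.
Then measurebox re with -9086, MiB, B, and see -9527361536.
Calling kalendar pin with 2103-03-27, yielding 2103-03-27.
Then bin names(), and see [becosli, flalavi, supoto].

Answer: cur=1991-04-30


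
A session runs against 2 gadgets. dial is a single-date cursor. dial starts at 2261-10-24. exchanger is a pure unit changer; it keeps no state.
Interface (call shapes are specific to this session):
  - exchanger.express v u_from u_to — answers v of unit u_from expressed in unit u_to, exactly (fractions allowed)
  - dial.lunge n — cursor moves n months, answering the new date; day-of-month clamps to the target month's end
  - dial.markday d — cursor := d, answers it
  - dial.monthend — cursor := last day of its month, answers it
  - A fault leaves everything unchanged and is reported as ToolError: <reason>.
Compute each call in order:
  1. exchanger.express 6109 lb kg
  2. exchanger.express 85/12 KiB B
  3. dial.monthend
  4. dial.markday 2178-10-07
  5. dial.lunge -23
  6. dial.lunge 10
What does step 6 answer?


Answer: 2177-09-07

Derivation:
> exchanger.express v→6109 u_from→lb u_to→kg
[out] 277099578833/100000000
> exchanger.express v→85/12 u_from→KiB u_to→B
[out] 21760/3
> dial.monthend
[out] 2261-10-31
> dial.markday d→2178-10-07
[out] 2178-10-07
> dial.lunge n→-23
[out] 2176-11-07
> dial.lunge n→10
[out] 2177-09-07
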